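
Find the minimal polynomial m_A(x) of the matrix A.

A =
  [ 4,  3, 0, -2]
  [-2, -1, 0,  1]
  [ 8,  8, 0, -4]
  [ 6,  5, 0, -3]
x^3

The characteristic polynomial is χ_A(x) = x^4, so the eigenvalues are known. The minimal polynomial is
  m_A(x) = Π_λ (x − λ)^{k_λ}
where k_λ is the size of the *largest* Jordan block for λ (equivalently, the smallest k with (A − λI)^k v = 0 for every generalised eigenvector v of λ).

  λ = 0: largest Jordan block has size 3, contributing (x − 0)^3

So m_A(x) = x^3 = x^3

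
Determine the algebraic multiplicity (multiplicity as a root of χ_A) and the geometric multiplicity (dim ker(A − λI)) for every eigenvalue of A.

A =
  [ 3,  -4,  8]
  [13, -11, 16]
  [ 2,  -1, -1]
λ = -3: alg = 3, geom = 1

Step 1 — factor the characteristic polynomial to read off the algebraic multiplicities:
  χ_A(x) = (x + 3)^3

Step 2 — compute geometric multiplicities via the rank-nullity identity g(λ) = n − rank(A − λI):
  rank(A − (-3)·I) = 2, so dim ker(A − (-3)·I) = n − 2 = 1

Summary:
  λ = -3: algebraic multiplicity = 3, geometric multiplicity = 1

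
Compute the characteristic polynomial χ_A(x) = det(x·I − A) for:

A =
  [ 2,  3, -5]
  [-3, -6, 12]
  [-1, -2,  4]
x^3

Expanding det(x·I − A) (e.g. by cofactor expansion or by noting that A is similar to its Jordan form J, which has the same characteristic polynomial as A) gives
  χ_A(x) = x^3
which factors as x^3. The eigenvalues (with algebraic multiplicities) are λ = 0 with multiplicity 3.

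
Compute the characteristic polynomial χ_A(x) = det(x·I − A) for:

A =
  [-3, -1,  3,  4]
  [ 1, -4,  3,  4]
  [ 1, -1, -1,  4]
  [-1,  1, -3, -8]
x^4 + 16*x^3 + 96*x^2 + 256*x + 256

Expanding det(x·I − A) (e.g. by cofactor expansion or by noting that A is similar to its Jordan form J, which has the same characteristic polynomial as A) gives
  χ_A(x) = x^4 + 16*x^3 + 96*x^2 + 256*x + 256
which factors as (x + 4)^4. The eigenvalues (with algebraic multiplicities) are λ = -4 with multiplicity 4.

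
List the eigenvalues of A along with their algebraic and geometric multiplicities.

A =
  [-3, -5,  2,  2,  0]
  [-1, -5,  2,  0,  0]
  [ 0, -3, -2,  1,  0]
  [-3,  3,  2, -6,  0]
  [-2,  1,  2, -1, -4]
λ = -4: alg = 5, geom = 3

Step 1 — factor the characteristic polynomial to read off the algebraic multiplicities:
  χ_A(x) = (x + 4)^5

Step 2 — compute geometric multiplicities via the rank-nullity identity g(λ) = n − rank(A − λI):
  rank(A − (-4)·I) = 2, so dim ker(A − (-4)·I) = n − 2 = 3

Summary:
  λ = -4: algebraic multiplicity = 5, geometric multiplicity = 3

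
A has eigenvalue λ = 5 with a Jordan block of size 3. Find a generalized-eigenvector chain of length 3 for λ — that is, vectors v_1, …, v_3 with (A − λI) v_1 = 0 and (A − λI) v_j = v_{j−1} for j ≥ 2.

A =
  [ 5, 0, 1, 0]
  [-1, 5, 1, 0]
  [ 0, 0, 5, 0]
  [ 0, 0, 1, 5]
A Jordan chain for λ = 5 of length 3:
v_1 = (0, -1, 0, 0)ᵀ
v_2 = (1, 1, 0, 1)ᵀ
v_3 = (0, 0, 1, 0)ᵀ

Let N = A − (5)·I. We want v_3 with N^3 v_3 = 0 but N^2 v_3 ≠ 0; then v_{j-1} := N · v_j for j = 3, …, 2.

Pick v_3 = (0, 0, 1, 0)ᵀ.
Then v_2 = N · v_3 = (1, 1, 0, 1)ᵀ.
Then v_1 = N · v_2 = (0, -1, 0, 0)ᵀ.

Sanity check: (A − (5)·I) v_1 = (0, 0, 0, 0)ᵀ = 0. ✓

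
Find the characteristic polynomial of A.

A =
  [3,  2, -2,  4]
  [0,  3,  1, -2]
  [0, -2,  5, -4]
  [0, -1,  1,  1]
x^4 - 12*x^3 + 54*x^2 - 108*x + 81

Expanding det(x·I − A) (e.g. by cofactor expansion or by noting that A is similar to its Jordan form J, which has the same characteristic polynomial as A) gives
  χ_A(x) = x^4 - 12*x^3 + 54*x^2 - 108*x + 81
which factors as (x - 3)^4. The eigenvalues (with algebraic multiplicities) are λ = 3 with multiplicity 4.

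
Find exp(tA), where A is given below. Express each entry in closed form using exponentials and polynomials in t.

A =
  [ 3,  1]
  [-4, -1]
e^{tA} =
  [2*t*exp(t) + exp(t), t*exp(t)]
  [-4*t*exp(t), -2*t*exp(t) + exp(t)]

Strategy: write A = P · J · P⁻¹ where J is a Jordan canonical form, so e^{tA} = P · e^{tJ} · P⁻¹, and e^{tJ} can be computed block-by-block.

A has Jordan form
J =
  [1, 1]
  [0, 1]
(up to reordering of blocks).

Per-block formulas:
  For a 2×2 Jordan block J_2(1): exp(t · J_2(1)) = e^(1t)·(I + t·N), where N is the 2×2 nilpotent shift.

After assembling e^{tJ} and conjugating by P, we get:

e^{tA} =
  [2*t*exp(t) + exp(t), t*exp(t)]
  [-4*t*exp(t), -2*t*exp(t) + exp(t)]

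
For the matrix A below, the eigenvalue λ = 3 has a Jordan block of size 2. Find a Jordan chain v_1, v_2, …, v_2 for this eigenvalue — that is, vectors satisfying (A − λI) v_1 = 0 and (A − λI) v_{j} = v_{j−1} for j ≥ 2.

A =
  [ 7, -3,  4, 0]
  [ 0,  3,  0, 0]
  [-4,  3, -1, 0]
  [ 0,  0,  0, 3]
A Jordan chain for λ = 3 of length 2:
v_1 = (4, 0, -4, 0)ᵀ
v_2 = (1, 0, 0, 0)ᵀ

Let N = A − (3)·I. We want v_2 with N^2 v_2 = 0 but N^1 v_2 ≠ 0; then v_{j-1} := N · v_j for j = 2, …, 2.

Pick v_2 = (1, 0, 0, 0)ᵀ.
Then v_1 = N · v_2 = (4, 0, -4, 0)ᵀ.

Sanity check: (A − (3)·I) v_1 = (0, 0, 0, 0)ᵀ = 0. ✓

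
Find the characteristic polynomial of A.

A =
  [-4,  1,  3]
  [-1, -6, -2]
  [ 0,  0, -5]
x^3 + 15*x^2 + 75*x + 125

Expanding det(x·I − A) (e.g. by cofactor expansion or by noting that A is similar to its Jordan form J, which has the same characteristic polynomial as A) gives
  χ_A(x) = x^3 + 15*x^2 + 75*x + 125
which factors as (x + 5)^3. The eigenvalues (with algebraic multiplicities) are λ = -5 with multiplicity 3.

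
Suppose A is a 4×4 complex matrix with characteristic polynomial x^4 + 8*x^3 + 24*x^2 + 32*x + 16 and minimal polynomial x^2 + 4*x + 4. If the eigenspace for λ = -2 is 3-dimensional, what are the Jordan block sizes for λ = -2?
Block sizes for λ = -2: [2, 1, 1]

Step 1 — from the characteristic polynomial, algebraic multiplicity of λ = -2 is 4. From dim ker(A − (-2)·I) = 3, there are exactly 3 Jordan blocks for λ = -2.
Step 2 — from the minimal polynomial, the factor (x + 2)^2 tells us the largest block for λ = -2 has size 2.
Step 3 — with total size 4, 3 blocks, and largest block 2, the block sizes (in nonincreasing order) are [2, 1, 1].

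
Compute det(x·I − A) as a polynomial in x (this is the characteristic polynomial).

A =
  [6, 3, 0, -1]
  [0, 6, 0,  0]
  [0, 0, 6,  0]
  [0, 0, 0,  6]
x^4 - 24*x^3 + 216*x^2 - 864*x + 1296

Expanding det(x·I − A) (e.g. by cofactor expansion or by noting that A is similar to its Jordan form J, which has the same characteristic polynomial as A) gives
  χ_A(x) = x^4 - 24*x^3 + 216*x^2 - 864*x + 1296
which factors as (x - 6)^4. The eigenvalues (with algebraic multiplicities) are λ = 6 with multiplicity 4.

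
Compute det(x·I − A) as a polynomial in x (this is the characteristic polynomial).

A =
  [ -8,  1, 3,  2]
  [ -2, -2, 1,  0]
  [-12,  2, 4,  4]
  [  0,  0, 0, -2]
x^4 + 8*x^3 + 24*x^2 + 32*x + 16

Expanding det(x·I − A) (e.g. by cofactor expansion or by noting that A is similar to its Jordan form J, which has the same characteristic polynomial as A) gives
  χ_A(x) = x^4 + 8*x^3 + 24*x^2 + 32*x + 16
which factors as (x + 2)^4. The eigenvalues (with algebraic multiplicities) are λ = -2 with multiplicity 4.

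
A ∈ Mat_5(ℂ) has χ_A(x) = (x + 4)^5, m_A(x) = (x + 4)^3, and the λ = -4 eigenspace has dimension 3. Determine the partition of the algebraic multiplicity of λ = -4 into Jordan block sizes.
Block sizes for λ = -4: [3, 1, 1]

Step 1 — from the characteristic polynomial, algebraic multiplicity of λ = -4 is 5. From dim ker(A − (-4)·I) = 3, there are exactly 3 Jordan blocks for λ = -4.
Step 2 — from the minimal polynomial, the factor (x + 4)^3 tells us the largest block for λ = -4 has size 3.
Step 3 — with total size 5, 3 blocks, and largest block 3, the block sizes (in nonincreasing order) are [3, 1, 1].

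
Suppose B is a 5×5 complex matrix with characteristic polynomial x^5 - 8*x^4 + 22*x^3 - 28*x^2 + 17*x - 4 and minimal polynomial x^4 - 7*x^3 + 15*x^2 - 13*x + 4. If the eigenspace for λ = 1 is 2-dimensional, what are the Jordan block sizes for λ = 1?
Block sizes for λ = 1: [3, 1]

Step 1 — from the characteristic polynomial, algebraic multiplicity of λ = 1 is 4. From dim ker(B − (1)·I) = 2, there are exactly 2 Jordan blocks for λ = 1.
Step 2 — from the minimal polynomial, the factor (x − 1)^3 tells us the largest block for λ = 1 has size 3.
Step 3 — with total size 4, 2 blocks, and largest block 3, the block sizes (in nonincreasing order) are [3, 1].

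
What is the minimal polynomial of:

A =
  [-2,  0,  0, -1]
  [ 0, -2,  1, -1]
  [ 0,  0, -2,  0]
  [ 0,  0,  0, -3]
x^3 + 7*x^2 + 16*x + 12

The characteristic polynomial is χ_A(x) = (x + 2)^3*(x + 3), so the eigenvalues are known. The minimal polynomial is
  m_A(x) = Π_λ (x − λ)^{k_λ}
where k_λ is the size of the *largest* Jordan block for λ (equivalently, the smallest k with (A − λI)^k v = 0 for every generalised eigenvector v of λ).

  λ = -3: largest Jordan block has size 1, contributing (x + 3)
  λ = -2: largest Jordan block has size 2, contributing (x + 2)^2

So m_A(x) = (x + 2)^2*(x + 3) = x^3 + 7*x^2 + 16*x + 12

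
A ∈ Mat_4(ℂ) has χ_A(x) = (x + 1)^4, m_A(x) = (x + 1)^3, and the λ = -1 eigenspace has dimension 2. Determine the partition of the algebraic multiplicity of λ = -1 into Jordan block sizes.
Block sizes for λ = -1: [3, 1]

Step 1 — from the characteristic polynomial, algebraic multiplicity of λ = -1 is 4. From dim ker(A − (-1)·I) = 2, there are exactly 2 Jordan blocks for λ = -1.
Step 2 — from the minimal polynomial, the factor (x + 1)^3 tells us the largest block for λ = -1 has size 3.
Step 3 — with total size 4, 2 blocks, and largest block 3, the block sizes (in nonincreasing order) are [3, 1].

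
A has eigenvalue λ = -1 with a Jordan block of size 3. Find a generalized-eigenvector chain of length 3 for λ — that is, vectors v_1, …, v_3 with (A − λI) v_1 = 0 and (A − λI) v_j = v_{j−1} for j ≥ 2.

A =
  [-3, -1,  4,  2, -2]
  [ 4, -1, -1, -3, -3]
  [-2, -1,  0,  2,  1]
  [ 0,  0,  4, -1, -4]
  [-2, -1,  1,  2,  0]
A Jordan chain for λ = -1 of length 3:
v_1 = (-4, 0, -4, 0, -4)ᵀ
v_2 = (-2, 4, -2, 0, -2)ᵀ
v_3 = (1, 0, 0, 0, 0)ᵀ

Let N = A − (-1)·I. We want v_3 with N^3 v_3 = 0 but N^2 v_3 ≠ 0; then v_{j-1} := N · v_j for j = 3, …, 2.

Pick v_3 = (1, 0, 0, 0, 0)ᵀ.
Then v_2 = N · v_3 = (-2, 4, -2, 0, -2)ᵀ.
Then v_1 = N · v_2 = (-4, 0, -4, 0, -4)ᵀ.

Sanity check: (A − (-1)·I) v_1 = (0, 0, 0, 0, 0)ᵀ = 0. ✓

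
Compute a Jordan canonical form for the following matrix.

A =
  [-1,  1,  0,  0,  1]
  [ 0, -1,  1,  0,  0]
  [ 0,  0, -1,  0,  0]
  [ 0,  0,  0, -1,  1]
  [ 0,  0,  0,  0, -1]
J_3(-1) ⊕ J_2(-1)

The characteristic polynomial is
  det(x·I − A) = x^5 + 5*x^4 + 10*x^3 + 10*x^2 + 5*x + 1 = (x + 1)^5

Eigenvalues and multiplicities (the geometric multiplicity of λ is n − rank(A − λI), which equals the number of Jordan blocks for λ):
  λ = -1: algebraic multiplicity = 5, geometric multiplicity = 2

Determining the block sizes for each eigenvalue:
  λ = -1: with am = 5 and gm = 2, the partition is not yet determined (e.g. several partitions of 5 into 2 parts exist). Let N = A − (-1)·I. Computing rank(N^1) = 3, rank(N^2) = 1, rank(N^3) = 0; the number of blocks of size ≥ j is rank(N^{j−1}) − rank(N^j), giving [2, 2, 1]. So we have 1 block(s) of size 3, 1 block(s) of size 2 → block sizes [3, 2]

Assembling the blocks gives a Jordan form
J =
  [-1,  1,  0,  0,  0]
  [ 0, -1,  1,  0,  0]
  [ 0,  0, -1,  0,  0]
  [ 0,  0,  0, -1,  1]
  [ 0,  0,  0,  0, -1]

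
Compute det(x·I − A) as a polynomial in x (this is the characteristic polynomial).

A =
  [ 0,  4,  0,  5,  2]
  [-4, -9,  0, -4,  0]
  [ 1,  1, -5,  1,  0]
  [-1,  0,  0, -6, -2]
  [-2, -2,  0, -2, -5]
x^5 + 25*x^4 + 250*x^3 + 1250*x^2 + 3125*x + 3125

Expanding det(x·I − A) (e.g. by cofactor expansion or by noting that A is similar to its Jordan form J, which has the same characteristic polynomial as A) gives
  χ_A(x) = x^5 + 25*x^4 + 250*x^3 + 1250*x^2 + 3125*x + 3125
which factors as (x + 5)^5. The eigenvalues (with algebraic multiplicities) are λ = -5 with multiplicity 5.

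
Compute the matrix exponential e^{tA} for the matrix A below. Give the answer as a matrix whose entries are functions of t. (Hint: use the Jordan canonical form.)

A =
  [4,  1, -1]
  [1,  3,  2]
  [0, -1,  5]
e^{tA} =
  [t^2*exp(4*t)/2 + exp(4*t), t*exp(4*t), t^2*exp(4*t)/2 - t*exp(4*t)]
  [-t^2*exp(4*t)/2 + t*exp(4*t), -t*exp(4*t) + exp(4*t), -t^2*exp(4*t)/2 + 2*t*exp(4*t)]
  [-t^2*exp(4*t)/2, -t*exp(4*t), -t^2*exp(4*t)/2 + t*exp(4*t) + exp(4*t)]

Strategy: write A = P · J · P⁻¹ where J is a Jordan canonical form, so e^{tA} = P · e^{tJ} · P⁻¹, and e^{tJ} can be computed block-by-block.

A has Jordan form
J =
  [4, 1, 0]
  [0, 4, 1]
  [0, 0, 4]
(up to reordering of blocks).

Per-block formulas:
  For a 3×3 Jordan block J_3(4): exp(t · J_3(4)) = e^(4t)·(I + t·N + (t^2/2)·N^2), where N is the 3×3 nilpotent shift.

After assembling e^{tJ} and conjugating by P, we get:

e^{tA} =
  [t^2*exp(4*t)/2 + exp(4*t), t*exp(4*t), t^2*exp(4*t)/2 - t*exp(4*t)]
  [-t^2*exp(4*t)/2 + t*exp(4*t), -t*exp(4*t) + exp(4*t), -t^2*exp(4*t)/2 + 2*t*exp(4*t)]
  [-t^2*exp(4*t)/2, -t*exp(4*t), -t^2*exp(4*t)/2 + t*exp(4*t) + exp(4*t)]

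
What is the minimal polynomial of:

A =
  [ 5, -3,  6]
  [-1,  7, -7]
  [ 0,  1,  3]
x^3 - 15*x^2 + 75*x - 125

The characteristic polynomial is χ_A(x) = (x - 5)^3, so the eigenvalues are known. The minimal polynomial is
  m_A(x) = Π_λ (x − λ)^{k_λ}
where k_λ is the size of the *largest* Jordan block for λ (equivalently, the smallest k with (A − λI)^k v = 0 for every generalised eigenvector v of λ).

  λ = 5: largest Jordan block has size 3, contributing (x − 5)^3

So m_A(x) = (x - 5)^3 = x^3 - 15*x^2 + 75*x - 125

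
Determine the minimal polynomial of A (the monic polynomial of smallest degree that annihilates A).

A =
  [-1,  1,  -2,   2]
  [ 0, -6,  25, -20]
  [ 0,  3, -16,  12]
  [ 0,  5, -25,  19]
x^3 + 3*x^2 + 3*x + 1

The characteristic polynomial is χ_A(x) = (x + 1)^4, so the eigenvalues are known. The minimal polynomial is
  m_A(x) = Π_λ (x − λ)^{k_λ}
where k_λ is the size of the *largest* Jordan block for λ (equivalently, the smallest k with (A − λI)^k v = 0 for every generalised eigenvector v of λ).

  λ = -1: largest Jordan block has size 3, contributing (x + 1)^3

So m_A(x) = (x + 1)^3 = x^3 + 3*x^2 + 3*x + 1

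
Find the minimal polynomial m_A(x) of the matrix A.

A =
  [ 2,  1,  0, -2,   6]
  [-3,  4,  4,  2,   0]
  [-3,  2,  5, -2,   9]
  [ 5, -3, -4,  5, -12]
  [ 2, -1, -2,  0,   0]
x^3 - 10*x^2 + 33*x - 36

The characteristic polynomial is χ_A(x) = (x - 4)*(x - 3)^4, so the eigenvalues are known. The minimal polynomial is
  m_A(x) = Π_λ (x − λ)^{k_λ}
where k_λ is the size of the *largest* Jordan block for λ (equivalently, the smallest k with (A − λI)^k v = 0 for every generalised eigenvector v of λ).

  λ = 3: largest Jordan block has size 2, contributing (x − 3)^2
  λ = 4: largest Jordan block has size 1, contributing (x − 4)

So m_A(x) = (x - 4)*(x - 3)^2 = x^3 - 10*x^2 + 33*x - 36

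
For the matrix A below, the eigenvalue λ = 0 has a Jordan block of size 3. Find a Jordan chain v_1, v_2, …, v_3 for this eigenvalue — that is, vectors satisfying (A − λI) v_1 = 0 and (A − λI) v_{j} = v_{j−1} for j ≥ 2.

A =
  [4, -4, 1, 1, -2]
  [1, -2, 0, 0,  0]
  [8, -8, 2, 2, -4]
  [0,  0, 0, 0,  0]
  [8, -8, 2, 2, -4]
A Jordan chain for λ = 0 of length 3:
v_1 = (4, 2, 8, 0, 8)ᵀ
v_2 = (4, 1, 8, 0, 8)ᵀ
v_3 = (1, 0, 0, 0, 0)ᵀ

Let N = A − (0)·I. We want v_3 with N^3 v_3 = 0 but N^2 v_3 ≠ 0; then v_{j-1} := N · v_j for j = 3, …, 2.

Pick v_3 = (1, 0, 0, 0, 0)ᵀ.
Then v_2 = N · v_3 = (4, 1, 8, 0, 8)ᵀ.
Then v_1 = N · v_2 = (4, 2, 8, 0, 8)ᵀ.

Sanity check: (A − (0)·I) v_1 = (0, 0, 0, 0, 0)ᵀ = 0. ✓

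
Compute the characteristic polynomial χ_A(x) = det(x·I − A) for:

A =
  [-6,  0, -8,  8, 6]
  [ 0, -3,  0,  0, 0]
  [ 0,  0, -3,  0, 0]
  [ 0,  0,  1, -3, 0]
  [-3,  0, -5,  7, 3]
x^5 + 12*x^4 + 54*x^3 + 108*x^2 + 81*x

Expanding det(x·I − A) (e.g. by cofactor expansion or by noting that A is similar to its Jordan form J, which has the same characteristic polynomial as A) gives
  χ_A(x) = x^5 + 12*x^4 + 54*x^3 + 108*x^2 + 81*x
which factors as x*(x + 3)^4. The eigenvalues (with algebraic multiplicities) are λ = -3 with multiplicity 4, λ = 0 with multiplicity 1.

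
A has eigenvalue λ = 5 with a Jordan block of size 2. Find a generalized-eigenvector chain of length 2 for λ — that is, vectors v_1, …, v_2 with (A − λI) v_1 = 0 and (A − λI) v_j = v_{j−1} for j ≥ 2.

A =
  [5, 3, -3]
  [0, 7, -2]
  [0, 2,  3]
A Jordan chain for λ = 5 of length 2:
v_1 = (3, 2, 2)ᵀ
v_2 = (0, 1, 0)ᵀ

Let N = A − (5)·I. We want v_2 with N^2 v_2 = 0 but N^1 v_2 ≠ 0; then v_{j-1} := N · v_j for j = 2, …, 2.

Pick v_2 = (0, 1, 0)ᵀ.
Then v_1 = N · v_2 = (3, 2, 2)ᵀ.

Sanity check: (A − (5)·I) v_1 = (0, 0, 0)ᵀ = 0. ✓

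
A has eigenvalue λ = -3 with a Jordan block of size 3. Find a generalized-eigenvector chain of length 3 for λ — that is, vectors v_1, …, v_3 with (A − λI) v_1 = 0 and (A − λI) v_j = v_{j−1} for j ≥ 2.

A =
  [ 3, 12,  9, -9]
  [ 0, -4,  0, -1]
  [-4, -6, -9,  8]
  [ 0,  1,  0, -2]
A Jordan chain for λ = -3 of length 3:
v_1 = (-3, 0, 2, 0)ᵀ
v_2 = (12, -1, -6, 1)ᵀ
v_3 = (0, 1, 0, 0)ᵀ

Let N = A − (-3)·I. We want v_3 with N^3 v_3 = 0 but N^2 v_3 ≠ 0; then v_{j-1} := N · v_j for j = 3, …, 2.

Pick v_3 = (0, 1, 0, 0)ᵀ.
Then v_2 = N · v_3 = (12, -1, -6, 1)ᵀ.
Then v_1 = N · v_2 = (-3, 0, 2, 0)ᵀ.

Sanity check: (A − (-3)·I) v_1 = (0, 0, 0, 0)ᵀ = 0. ✓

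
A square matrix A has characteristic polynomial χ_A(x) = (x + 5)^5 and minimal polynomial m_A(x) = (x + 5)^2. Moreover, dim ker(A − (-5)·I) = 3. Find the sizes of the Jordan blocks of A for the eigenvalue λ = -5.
Block sizes for λ = -5: [2, 2, 1]

Step 1 — from the characteristic polynomial, algebraic multiplicity of λ = -5 is 5. From dim ker(A − (-5)·I) = 3, there are exactly 3 Jordan blocks for λ = -5.
Step 2 — from the minimal polynomial, the factor (x + 5)^2 tells us the largest block for λ = -5 has size 2.
Step 3 — with total size 5, 3 blocks, and largest block 2, the block sizes (in nonincreasing order) are [2, 2, 1].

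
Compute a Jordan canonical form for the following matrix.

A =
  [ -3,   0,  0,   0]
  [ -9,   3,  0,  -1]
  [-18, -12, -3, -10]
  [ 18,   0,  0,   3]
J_1(-3) ⊕ J_1(-3) ⊕ J_2(3)

The characteristic polynomial is
  det(x·I − A) = x^4 - 18*x^2 + 81 = (x - 3)^2*(x + 3)^2

Eigenvalues and multiplicities (the geometric multiplicity of λ is n − rank(A − λI), which equals the number of Jordan blocks for λ):
  λ = -3: algebraic multiplicity = 2, geometric multiplicity = 2
  λ = 3: algebraic multiplicity = 2, geometric multiplicity = 1

Determining the block sizes for each eigenvalue:
  λ = -3: gm = am = 2, so every block has size 1 → block sizes [1, 1]
  λ = 3: one block (gm = 1), so the single block has size am = 2 → block sizes [2]

Assembling the blocks gives a Jordan form
J =
  [-3,  0, 0, 0]
  [ 0, -3, 0, 0]
  [ 0,  0, 3, 1]
  [ 0,  0, 0, 3]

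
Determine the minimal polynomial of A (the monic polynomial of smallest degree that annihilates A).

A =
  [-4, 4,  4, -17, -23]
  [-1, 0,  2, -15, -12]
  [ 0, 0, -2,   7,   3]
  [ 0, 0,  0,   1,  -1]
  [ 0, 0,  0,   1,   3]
x^4 - 8*x^2 + 16

The characteristic polynomial is χ_A(x) = (x - 2)^2*(x + 2)^3, so the eigenvalues are known. The minimal polynomial is
  m_A(x) = Π_λ (x − λ)^{k_λ}
where k_λ is the size of the *largest* Jordan block for λ (equivalently, the smallest k with (A − λI)^k v = 0 for every generalised eigenvector v of λ).

  λ = -2: largest Jordan block has size 2, contributing (x + 2)^2
  λ = 2: largest Jordan block has size 2, contributing (x − 2)^2

So m_A(x) = (x - 2)^2*(x + 2)^2 = x^4 - 8*x^2 + 16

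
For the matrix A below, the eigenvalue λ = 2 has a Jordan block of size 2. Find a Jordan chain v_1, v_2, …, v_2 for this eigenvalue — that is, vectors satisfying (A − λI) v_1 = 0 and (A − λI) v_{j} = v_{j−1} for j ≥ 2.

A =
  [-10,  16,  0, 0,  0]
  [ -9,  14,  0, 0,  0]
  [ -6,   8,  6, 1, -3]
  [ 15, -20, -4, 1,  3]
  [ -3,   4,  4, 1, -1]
A Jordan chain for λ = 2 of length 2:
v_1 = (-12, -9, -6, 15, -3)ᵀ
v_2 = (1, 0, 0, 0, 0)ᵀ

Let N = A − (2)·I. We want v_2 with N^2 v_2 = 0 but N^1 v_2 ≠ 0; then v_{j-1} := N · v_j for j = 2, …, 2.

Pick v_2 = (1, 0, 0, 0, 0)ᵀ.
Then v_1 = N · v_2 = (-12, -9, -6, 15, -3)ᵀ.

Sanity check: (A − (2)·I) v_1 = (0, 0, 0, 0, 0)ᵀ = 0. ✓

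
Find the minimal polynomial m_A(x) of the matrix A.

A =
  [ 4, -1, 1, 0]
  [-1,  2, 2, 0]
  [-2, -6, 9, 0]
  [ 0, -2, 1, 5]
x^3 - 15*x^2 + 75*x - 125

The characteristic polynomial is χ_A(x) = (x - 5)^4, so the eigenvalues are known. The minimal polynomial is
  m_A(x) = Π_λ (x − λ)^{k_λ}
where k_λ is the size of the *largest* Jordan block for λ (equivalently, the smallest k with (A − λI)^k v = 0 for every generalised eigenvector v of λ).

  λ = 5: largest Jordan block has size 3, contributing (x − 5)^3

So m_A(x) = (x - 5)^3 = x^3 - 15*x^2 + 75*x - 125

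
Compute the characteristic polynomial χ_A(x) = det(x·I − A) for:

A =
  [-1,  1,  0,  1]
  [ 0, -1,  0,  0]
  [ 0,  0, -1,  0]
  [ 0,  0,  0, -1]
x^4 + 4*x^3 + 6*x^2 + 4*x + 1

Expanding det(x·I − A) (e.g. by cofactor expansion or by noting that A is similar to its Jordan form J, which has the same characteristic polynomial as A) gives
  χ_A(x) = x^4 + 4*x^3 + 6*x^2 + 4*x + 1
which factors as (x + 1)^4. The eigenvalues (with algebraic multiplicities) are λ = -1 with multiplicity 4.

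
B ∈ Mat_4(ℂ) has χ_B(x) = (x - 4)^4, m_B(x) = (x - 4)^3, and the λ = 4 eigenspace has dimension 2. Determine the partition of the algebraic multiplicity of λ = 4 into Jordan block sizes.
Block sizes for λ = 4: [3, 1]

Step 1 — from the characteristic polynomial, algebraic multiplicity of λ = 4 is 4. From dim ker(B − (4)·I) = 2, there are exactly 2 Jordan blocks for λ = 4.
Step 2 — from the minimal polynomial, the factor (x − 4)^3 tells us the largest block for λ = 4 has size 3.
Step 3 — with total size 4, 2 blocks, and largest block 3, the block sizes (in nonincreasing order) are [3, 1].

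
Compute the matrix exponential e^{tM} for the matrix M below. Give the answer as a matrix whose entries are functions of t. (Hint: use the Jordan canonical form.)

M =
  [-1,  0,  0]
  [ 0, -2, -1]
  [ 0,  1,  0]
e^{tM} =
  [exp(-t), 0, 0]
  [0, -t*exp(-t) + exp(-t), -t*exp(-t)]
  [0, t*exp(-t), t*exp(-t) + exp(-t)]

Strategy: write M = P · J · P⁻¹ where J is a Jordan canonical form, so e^{tM} = P · e^{tJ} · P⁻¹, and e^{tJ} can be computed block-by-block.

M has Jordan form
J =
  [-1,  1,  0]
  [ 0, -1,  0]
  [ 0,  0, -1]
(up to reordering of blocks).

Per-block formulas:
  For a 1×1 block at λ = -1: exp(t · [-1]) = [e^(-1t)].
  For a 2×2 Jordan block J_2(-1): exp(t · J_2(-1)) = e^(-1t)·(I + t·N), where N is the 2×2 nilpotent shift.

After assembling e^{tJ} and conjugating by P, we get:

e^{tM} =
  [exp(-t), 0, 0]
  [0, -t*exp(-t) + exp(-t), -t*exp(-t)]
  [0, t*exp(-t), t*exp(-t) + exp(-t)]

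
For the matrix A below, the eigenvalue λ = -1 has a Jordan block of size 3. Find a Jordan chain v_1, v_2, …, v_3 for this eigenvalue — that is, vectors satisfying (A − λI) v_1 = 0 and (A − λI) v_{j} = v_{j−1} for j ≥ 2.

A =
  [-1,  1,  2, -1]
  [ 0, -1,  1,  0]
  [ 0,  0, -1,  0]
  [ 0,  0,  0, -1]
A Jordan chain for λ = -1 of length 3:
v_1 = (1, 0, 0, 0)ᵀ
v_2 = (2, 1, 0, 0)ᵀ
v_3 = (0, 0, 1, 0)ᵀ

Let N = A − (-1)·I. We want v_3 with N^3 v_3 = 0 but N^2 v_3 ≠ 0; then v_{j-1} := N · v_j for j = 3, …, 2.

Pick v_3 = (0, 0, 1, 0)ᵀ.
Then v_2 = N · v_3 = (2, 1, 0, 0)ᵀ.
Then v_1 = N · v_2 = (1, 0, 0, 0)ᵀ.

Sanity check: (A − (-1)·I) v_1 = (0, 0, 0, 0)ᵀ = 0. ✓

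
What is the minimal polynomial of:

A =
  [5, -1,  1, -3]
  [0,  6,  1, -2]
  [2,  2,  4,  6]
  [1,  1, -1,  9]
x^3 - 18*x^2 + 108*x - 216

The characteristic polynomial is χ_A(x) = (x - 6)^4, so the eigenvalues are known. The minimal polynomial is
  m_A(x) = Π_λ (x − λ)^{k_λ}
where k_λ is the size of the *largest* Jordan block for λ (equivalently, the smallest k with (A − λI)^k v = 0 for every generalised eigenvector v of λ).

  λ = 6: largest Jordan block has size 3, contributing (x − 6)^3

So m_A(x) = (x - 6)^3 = x^3 - 18*x^2 + 108*x - 216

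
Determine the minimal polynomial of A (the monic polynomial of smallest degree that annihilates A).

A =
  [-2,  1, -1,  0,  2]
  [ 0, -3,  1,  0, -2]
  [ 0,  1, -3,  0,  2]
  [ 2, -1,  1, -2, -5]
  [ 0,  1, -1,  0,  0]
x^3 + 6*x^2 + 12*x + 8

The characteristic polynomial is χ_A(x) = (x + 2)^5, so the eigenvalues are known. The minimal polynomial is
  m_A(x) = Π_λ (x − λ)^{k_λ}
where k_λ is the size of the *largest* Jordan block for λ (equivalently, the smallest k with (A − λI)^k v = 0 for every generalised eigenvector v of λ).

  λ = -2: largest Jordan block has size 3, contributing (x + 2)^3

So m_A(x) = (x + 2)^3 = x^3 + 6*x^2 + 12*x + 8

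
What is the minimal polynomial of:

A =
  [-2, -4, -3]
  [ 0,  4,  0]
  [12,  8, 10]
x^2 - 8*x + 16

The characteristic polynomial is χ_A(x) = (x - 4)^3, so the eigenvalues are known. The minimal polynomial is
  m_A(x) = Π_λ (x − λ)^{k_λ}
where k_λ is the size of the *largest* Jordan block for λ (equivalently, the smallest k with (A − λI)^k v = 0 for every generalised eigenvector v of λ).

  λ = 4: largest Jordan block has size 2, contributing (x − 4)^2

So m_A(x) = (x - 4)^2 = x^2 - 8*x + 16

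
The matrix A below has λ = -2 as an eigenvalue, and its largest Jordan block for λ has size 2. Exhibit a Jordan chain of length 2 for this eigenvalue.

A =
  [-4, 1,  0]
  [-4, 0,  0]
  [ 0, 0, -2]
A Jordan chain for λ = -2 of length 2:
v_1 = (-2, -4, 0)ᵀ
v_2 = (1, 0, 0)ᵀ

Let N = A − (-2)·I. We want v_2 with N^2 v_2 = 0 but N^1 v_2 ≠ 0; then v_{j-1} := N · v_j for j = 2, …, 2.

Pick v_2 = (1, 0, 0)ᵀ.
Then v_1 = N · v_2 = (-2, -4, 0)ᵀ.

Sanity check: (A − (-2)·I) v_1 = (0, 0, 0)ᵀ = 0. ✓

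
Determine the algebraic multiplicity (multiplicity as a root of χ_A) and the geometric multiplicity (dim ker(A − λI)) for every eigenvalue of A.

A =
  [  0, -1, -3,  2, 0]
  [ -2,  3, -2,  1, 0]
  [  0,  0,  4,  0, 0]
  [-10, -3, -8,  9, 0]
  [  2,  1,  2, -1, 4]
λ = 4: alg = 5, geom = 3

Step 1 — factor the characteristic polynomial to read off the algebraic multiplicities:
  χ_A(x) = (x - 4)^5

Step 2 — compute geometric multiplicities via the rank-nullity identity g(λ) = n − rank(A − λI):
  rank(A − (4)·I) = 2, so dim ker(A − (4)·I) = n − 2 = 3

Summary:
  λ = 4: algebraic multiplicity = 5, geometric multiplicity = 3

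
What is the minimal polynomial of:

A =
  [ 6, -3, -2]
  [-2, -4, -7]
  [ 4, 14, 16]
x^3 - 18*x^2 + 108*x - 216

The characteristic polynomial is χ_A(x) = (x - 6)^3, so the eigenvalues are known. The minimal polynomial is
  m_A(x) = Π_λ (x − λ)^{k_λ}
where k_λ is the size of the *largest* Jordan block for λ (equivalently, the smallest k with (A − λI)^k v = 0 for every generalised eigenvector v of λ).

  λ = 6: largest Jordan block has size 3, contributing (x − 6)^3

So m_A(x) = (x - 6)^3 = x^3 - 18*x^2 + 108*x - 216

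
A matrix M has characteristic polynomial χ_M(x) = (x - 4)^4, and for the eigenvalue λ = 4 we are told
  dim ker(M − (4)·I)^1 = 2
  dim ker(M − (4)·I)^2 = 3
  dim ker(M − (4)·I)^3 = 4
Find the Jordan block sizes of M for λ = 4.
Block sizes for λ = 4: [3, 1]

From the dimensions of kernels of powers, the number of Jordan blocks of size at least j is d_j − d_{j−1} where d_j = dim ker(N^j) (with d_0 = 0). Computing the differences gives [2, 1, 1].
The number of blocks of size exactly k is (#blocks of size ≥ k) − (#blocks of size ≥ k + 1), so the partition is: 1 block(s) of size 1, 1 block(s) of size 3.
In nonincreasing order the block sizes are [3, 1].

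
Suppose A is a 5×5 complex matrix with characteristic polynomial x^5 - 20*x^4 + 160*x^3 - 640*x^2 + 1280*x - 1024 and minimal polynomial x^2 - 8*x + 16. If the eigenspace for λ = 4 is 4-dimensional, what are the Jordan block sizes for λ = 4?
Block sizes for λ = 4: [2, 1, 1, 1]

Step 1 — from the characteristic polynomial, algebraic multiplicity of λ = 4 is 5. From dim ker(A − (4)·I) = 4, there are exactly 4 Jordan blocks for λ = 4.
Step 2 — from the minimal polynomial, the factor (x − 4)^2 tells us the largest block for λ = 4 has size 2.
Step 3 — with total size 5, 4 blocks, and largest block 2, the block sizes (in nonincreasing order) are [2, 1, 1, 1].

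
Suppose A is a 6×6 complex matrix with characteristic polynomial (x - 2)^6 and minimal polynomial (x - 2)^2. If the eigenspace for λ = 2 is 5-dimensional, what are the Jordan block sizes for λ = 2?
Block sizes for λ = 2: [2, 1, 1, 1, 1]

Step 1 — from the characteristic polynomial, algebraic multiplicity of λ = 2 is 6. From dim ker(A − (2)·I) = 5, there are exactly 5 Jordan blocks for λ = 2.
Step 2 — from the minimal polynomial, the factor (x − 2)^2 tells us the largest block for λ = 2 has size 2.
Step 3 — with total size 6, 5 blocks, and largest block 2, the block sizes (in nonincreasing order) are [2, 1, 1, 1, 1].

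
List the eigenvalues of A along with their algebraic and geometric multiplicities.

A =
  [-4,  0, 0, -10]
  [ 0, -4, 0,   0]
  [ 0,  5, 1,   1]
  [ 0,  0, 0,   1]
λ = -4: alg = 2, geom = 2; λ = 1: alg = 2, geom = 1

Step 1 — factor the characteristic polynomial to read off the algebraic multiplicities:
  χ_A(x) = (x - 1)^2*(x + 4)^2

Step 2 — compute geometric multiplicities via the rank-nullity identity g(λ) = n − rank(A − λI):
  rank(A − (-4)·I) = 2, so dim ker(A − (-4)·I) = n − 2 = 2
  rank(A − (1)·I) = 3, so dim ker(A − (1)·I) = n − 3 = 1

Summary:
  λ = -4: algebraic multiplicity = 2, geometric multiplicity = 2
  λ = 1: algebraic multiplicity = 2, geometric multiplicity = 1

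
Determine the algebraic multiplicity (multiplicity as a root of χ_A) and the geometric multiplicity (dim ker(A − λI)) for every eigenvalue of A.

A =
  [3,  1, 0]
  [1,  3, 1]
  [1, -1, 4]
λ = 3: alg = 2, geom = 1; λ = 4: alg = 1, geom = 1

Step 1 — factor the characteristic polynomial to read off the algebraic multiplicities:
  χ_A(x) = (x - 4)*(x - 3)^2

Step 2 — compute geometric multiplicities via the rank-nullity identity g(λ) = n − rank(A − λI):
  rank(A − (3)·I) = 2, so dim ker(A − (3)·I) = n − 2 = 1
  rank(A − (4)·I) = 2, so dim ker(A − (4)·I) = n − 2 = 1

Summary:
  λ = 3: algebraic multiplicity = 2, geometric multiplicity = 1
  λ = 4: algebraic multiplicity = 1, geometric multiplicity = 1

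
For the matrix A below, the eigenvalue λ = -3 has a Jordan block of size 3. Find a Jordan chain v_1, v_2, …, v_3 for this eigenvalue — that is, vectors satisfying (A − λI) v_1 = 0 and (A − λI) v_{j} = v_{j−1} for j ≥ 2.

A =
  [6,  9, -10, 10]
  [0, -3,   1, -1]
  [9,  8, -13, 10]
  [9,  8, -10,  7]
A Jordan chain for λ = -3 of length 3:
v_1 = (0, 0, -1, -1)ᵀ
v_2 = (-1, 1, -1, -1)ᵀ
v_3 = (1, 0, 1, 0)ᵀ

Let N = A − (-3)·I. We want v_3 with N^3 v_3 = 0 but N^2 v_3 ≠ 0; then v_{j-1} := N · v_j for j = 3, …, 2.

Pick v_3 = (1, 0, 1, 0)ᵀ.
Then v_2 = N · v_3 = (-1, 1, -1, -1)ᵀ.
Then v_1 = N · v_2 = (0, 0, -1, -1)ᵀ.

Sanity check: (A − (-3)·I) v_1 = (0, 0, 0, 0)ᵀ = 0. ✓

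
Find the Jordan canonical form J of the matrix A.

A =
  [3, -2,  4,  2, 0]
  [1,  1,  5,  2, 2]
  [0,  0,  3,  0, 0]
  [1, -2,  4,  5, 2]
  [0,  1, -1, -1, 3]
J_3(3) ⊕ J_2(3)

The characteristic polynomial is
  det(x·I − A) = x^5 - 15*x^4 + 90*x^3 - 270*x^2 + 405*x - 243 = (x - 3)^5

Eigenvalues and multiplicities (the geometric multiplicity of λ is n − rank(A − λI), which equals the number of Jordan blocks for λ):
  λ = 3: algebraic multiplicity = 5, geometric multiplicity = 2

Determining the block sizes for each eigenvalue:
  λ = 3: with am = 5 and gm = 2, the partition is not yet determined (e.g. several partitions of 5 into 2 parts exist). Let N = A − (3)·I. Computing rank(N^1) = 3, rank(N^2) = 1, rank(N^3) = 0; the number of blocks of size ≥ j is rank(N^{j−1}) − rank(N^j), giving [2, 2, 1]. So we have 1 block(s) of size 3, 1 block(s) of size 2 → block sizes [3, 2]

Assembling the blocks gives a Jordan form
J =
  [3, 1, 0, 0, 0]
  [0, 3, 1, 0, 0]
  [0, 0, 3, 0, 0]
  [0, 0, 0, 3, 1]
  [0, 0, 0, 0, 3]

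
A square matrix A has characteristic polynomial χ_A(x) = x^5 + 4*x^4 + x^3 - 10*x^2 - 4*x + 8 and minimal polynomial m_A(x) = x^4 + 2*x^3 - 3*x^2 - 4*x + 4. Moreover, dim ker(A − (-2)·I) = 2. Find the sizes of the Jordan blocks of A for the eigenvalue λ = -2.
Block sizes for λ = -2: [2, 1]

Step 1 — from the characteristic polynomial, algebraic multiplicity of λ = -2 is 3. From dim ker(A − (-2)·I) = 2, there are exactly 2 Jordan blocks for λ = -2.
Step 2 — from the minimal polynomial, the factor (x + 2)^2 tells us the largest block for λ = -2 has size 2.
Step 3 — with total size 3, 2 blocks, and largest block 2, the block sizes (in nonincreasing order) are [2, 1].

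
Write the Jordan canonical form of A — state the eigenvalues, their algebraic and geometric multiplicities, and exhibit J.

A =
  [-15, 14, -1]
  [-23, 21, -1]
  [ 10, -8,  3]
J_3(3)

The characteristic polynomial is
  det(x·I − A) = x^3 - 9*x^2 + 27*x - 27 = (x - 3)^3

Eigenvalues and multiplicities (the geometric multiplicity of λ is n − rank(A − λI), which equals the number of Jordan blocks for λ):
  λ = 3: algebraic multiplicity = 3, geometric multiplicity = 1

Determining the block sizes for each eigenvalue:
  λ = 3: one block (gm = 1), so the single block has size am = 3 → block sizes [3]

Assembling the blocks gives a Jordan form
J =
  [3, 1, 0]
  [0, 3, 1]
  [0, 0, 3]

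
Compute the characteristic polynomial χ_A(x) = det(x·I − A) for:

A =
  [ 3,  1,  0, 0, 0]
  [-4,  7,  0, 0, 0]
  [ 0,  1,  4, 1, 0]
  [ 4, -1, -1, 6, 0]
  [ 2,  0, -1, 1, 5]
x^5 - 25*x^4 + 250*x^3 - 1250*x^2 + 3125*x - 3125

Expanding det(x·I − A) (e.g. by cofactor expansion or by noting that A is similar to its Jordan form J, which has the same characteristic polynomial as A) gives
  χ_A(x) = x^5 - 25*x^4 + 250*x^3 - 1250*x^2 + 3125*x - 3125
which factors as (x - 5)^5. The eigenvalues (with algebraic multiplicities) are λ = 5 with multiplicity 5.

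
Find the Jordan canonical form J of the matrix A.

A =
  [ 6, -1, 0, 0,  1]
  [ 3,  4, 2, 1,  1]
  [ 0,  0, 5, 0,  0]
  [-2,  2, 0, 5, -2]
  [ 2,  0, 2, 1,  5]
J_2(5) ⊕ J_2(5) ⊕ J_1(5)

The characteristic polynomial is
  det(x·I − A) = x^5 - 25*x^4 + 250*x^3 - 1250*x^2 + 3125*x - 3125 = (x - 5)^5

Eigenvalues and multiplicities (the geometric multiplicity of λ is n − rank(A − λI), which equals the number of Jordan blocks for λ):
  λ = 5: algebraic multiplicity = 5, geometric multiplicity = 3

Determining the block sizes for each eigenvalue:
  λ = 5: with am = 5 and gm = 3, the partition is not yet determined (e.g. several partitions of 5 into 3 parts exist). Let N = A − (5)·I. Computing rank(N^1) = 2, rank(N^2) = 0; the number of blocks of size ≥ j is rank(N^{j−1}) − rank(N^j), giving [3, 2]. So we have 2 block(s) of size 2, 1 block(s) of size 1 → block sizes [2, 2, 1]

Assembling the blocks gives a Jordan form
J =
  [5, 1, 0, 0, 0]
  [0, 5, 0, 0, 0]
  [0, 0, 5, 1, 0]
  [0, 0, 0, 5, 0]
  [0, 0, 0, 0, 5]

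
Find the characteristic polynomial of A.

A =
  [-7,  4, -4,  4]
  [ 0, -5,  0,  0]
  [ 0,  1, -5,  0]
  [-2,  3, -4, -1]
x^4 + 18*x^3 + 120*x^2 + 350*x + 375

Expanding det(x·I − A) (e.g. by cofactor expansion or by noting that A is similar to its Jordan form J, which has the same characteristic polynomial as A) gives
  χ_A(x) = x^4 + 18*x^3 + 120*x^2 + 350*x + 375
which factors as (x + 3)*(x + 5)^3. The eigenvalues (with algebraic multiplicities) are λ = -5 with multiplicity 3, λ = -3 with multiplicity 1.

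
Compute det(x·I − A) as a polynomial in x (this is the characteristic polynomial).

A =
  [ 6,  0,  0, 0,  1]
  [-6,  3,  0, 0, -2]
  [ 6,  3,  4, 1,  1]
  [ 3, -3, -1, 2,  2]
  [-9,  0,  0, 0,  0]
x^5 - 15*x^4 + 90*x^3 - 270*x^2 + 405*x - 243

Expanding det(x·I − A) (e.g. by cofactor expansion or by noting that A is similar to its Jordan form J, which has the same characteristic polynomial as A) gives
  χ_A(x) = x^5 - 15*x^4 + 90*x^3 - 270*x^2 + 405*x - 243
which factors as (x - 3)^5. The eigenvalues (with algebraic multiplicities) are λ = 3 with multiplicity 5.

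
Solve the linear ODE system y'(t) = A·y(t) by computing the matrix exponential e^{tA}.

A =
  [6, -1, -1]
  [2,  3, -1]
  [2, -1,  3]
e^{tA} =
  [2*t*exp(4*t) + exp(4*t), -t*exp(4*t), -t*exp(4*t)]
  [2*t*exp(4*t), -t*exp(4*t) + exp(4*t), -t*exp(4*t)]
  [2*t*exp(4*t), -t*exp(4*t), -t*exp(4*t) + exp(4*t)]

Strategy: write A = P · J · P⁻¹ where J is a Jordan canonical form, so e^{tA} = P · e^{tJ} · P⁻¹, and e^{tJ} can be computed block-by-block.

A has Jordan form
J =
  [4, 1, 0]
  [0, 4, 0]
  [0, 0, 4]
(up to reordering of blocks).

Per-block formulas:
  For a 2×2 Jordan block J_2(4): exp(t · J_2(4)) = e^(4t)·(I + t·N), where N is the 2×2 nilpotent shift.
  For a 1×1 block at λ = 4: exp(t · [4]) = [e^(4t)].

After assembling e^{tJ} and conjugating by P, we get:

e^{tA} =
  [2*t*exp(4*t) + exp(4*t), -t*exp(4*t), -t*exp(4*t)]
  [2*t*exp(4*t), -t*exp(4*t) + exp(4*t), -t*exp(4*t)]
  [2*t*exp(4*t), -t*exp(4*t), -t*exp(4*t) + exp(4*t)]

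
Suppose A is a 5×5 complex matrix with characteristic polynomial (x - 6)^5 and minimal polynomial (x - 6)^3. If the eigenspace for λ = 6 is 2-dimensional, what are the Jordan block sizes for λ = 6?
Block sizes for λ = 6: [3, 2]

Step 1 — from the characteristic polynomial, algebraic multiplicity of λ = 6 is 5. From dim ker(A − (6)·I) = 2, there are exactly 2 Jordan blocks for λ = 6.
Step 2 — from the minimal polynomial, the factor (x − 6)^3 tells us the largest block for λ = 6 has size 3.
Step 3 — with total size 5, 2 blocks, and largest block 3, the block sizes (in nonincreasing order) are [3, 2].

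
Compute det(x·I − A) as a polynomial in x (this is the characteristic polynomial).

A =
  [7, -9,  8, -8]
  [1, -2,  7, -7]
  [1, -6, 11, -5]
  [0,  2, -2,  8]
x^4 - 24*x^3 + 216*x^2 - 864*x + 1296

Expanding det(x·I − A) (e.g. by cofactor expansion or by noting that A is similar to its Jordan form J, which has the same characteristic polynomial as A) gives
  χ_A(x) = x^4 - 24*x^3 + 216*x^2 - 864*x + 1296
which factors as (x - 6)^4. The eigenvalues (with algebraic multiplicities) are λ = 6 with multiplicity 4.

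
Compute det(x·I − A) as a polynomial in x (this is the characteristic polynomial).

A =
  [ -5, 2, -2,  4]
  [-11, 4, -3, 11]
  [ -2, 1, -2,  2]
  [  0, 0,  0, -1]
x^4 + 4*x^3 + 6*x^2 + 4*x + 1

Expanding det(x·I − A) (e.g. by cofactor expansion or by noting that A is similar to its Jordan form J, which has the same characteristic polynomial as A) gives
  χ_A(x) = x^4 + 4*x^3 + 6*x^2 + 4*x + 1
which factors as (x + 1)^4. The eigenvalues (with algebraic multiplicities) are λ = -1 with multiplicity 4.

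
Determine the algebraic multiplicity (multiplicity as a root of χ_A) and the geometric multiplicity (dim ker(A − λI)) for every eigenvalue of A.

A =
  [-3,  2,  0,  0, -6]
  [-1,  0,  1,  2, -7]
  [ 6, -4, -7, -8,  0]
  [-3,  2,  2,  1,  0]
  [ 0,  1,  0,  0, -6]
λ = -3: alg = 5, geom = 2

Step 1 — factor the characteristic polynomial to read off the algebraic multiplicities:
  χ_A(x) = (x + 3)^5

Step 2 — compute geometric multiplicities via the rank-nullity identity g(λ) = n − rank(A − λI):
  rank(A − (-3)·I) = 3, so dim ker(A − (-3)·I) = n − 3 = 2

Summary:
  λ = -3: algebraic multiplicity = 5, geometric multiplicity = 2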